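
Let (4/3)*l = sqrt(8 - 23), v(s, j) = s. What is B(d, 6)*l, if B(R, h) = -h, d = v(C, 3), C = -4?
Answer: -9*I*sqrt(15)/2 ≈ -17.428*I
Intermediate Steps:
d = -4
l = 3*I*sqrt(15)/4 (l = 3*sqrt(8 - 23)/4 = 3*sqrt(-15)/4 = 3*(I*sqrt(15))/4 = 3*I*sqrt(15)/4 ≈ 2.9047*I)
B(d, 6)*l = (-1*6)*(3*I*sqrt(15)/4) = -9*I*sqrt(15)/2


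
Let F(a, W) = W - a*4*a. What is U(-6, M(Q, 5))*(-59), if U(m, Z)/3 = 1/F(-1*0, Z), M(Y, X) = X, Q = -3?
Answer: -177/5 ≈ -35.400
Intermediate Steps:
F(a, W) = W - 4*a**2 (F(a, W) = W - 4*a*a = W - 4*a**2)
U(m, Z) = 3/Z (U(m, Z) = 3/(Z - 4*(-1*0)**2) = 3/(Z - 4*0**2) = 3/(Z - 4*0) = 3/(Z + 0) = 3/Z)
U(-6, M(Q, 5))*(-59) = (3/5)*(-59) = -177/5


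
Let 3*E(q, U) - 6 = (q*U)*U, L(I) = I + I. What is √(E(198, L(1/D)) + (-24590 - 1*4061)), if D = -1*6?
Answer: 5*I*√10311/3 ≈ 169.24*I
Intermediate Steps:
D = -6
L(I) = 2*I
E(q, U) = 2 + q*U²/3 (E(q, U) = 2 + ((q*U)*U)/3 = 2 + ((U*q)*U)/3 = 2 + (q*U²)/3 = 2 + q*U²/3)
√(E(198, L(1/D)) + (-24590 - 1*4061)) = √((2 + (⅓)*198*(2/(-6))²) + (-24590 - 1*4061)) = √((2 + (⅓)*198*(2*(-⅙))²) + (-24590 - 4061)) = √((2 + (⅓)*198*(-⅓)²) - 28651) = √((2 + (⅓)*198*(⅑)) - 28651) = √((2 + 22/3) - 28651) = √(28/3 - 28651) = √(-85925/3) = 5*I*√10311/3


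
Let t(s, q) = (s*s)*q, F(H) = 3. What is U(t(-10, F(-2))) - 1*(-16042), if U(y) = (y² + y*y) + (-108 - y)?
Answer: 195634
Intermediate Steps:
t(s, q) = q*s² (t(s, q) = s²*q = q*s²)
U(y) = -108 - y + 2*y² (U(y) = (y² + y²) + (-108 - y) = 2*y² + (-108 - y) = -108 - y + 2*y²)
U(t(-10, F(-2))) - 1*(-16042) = (-108 - 3*(-10)² + 2*(3*(-10)²)²) - 1*(-16042) = (-108 - 3*100 + 2*(3*100)²) + 16042 = (-108 - 1*300 + 2*300²) + 16042 = (-108 - 300 + 2*90000) + 16042 = (-108 - 300 + 180000) + 16042 = 179592 + 16042 = 195634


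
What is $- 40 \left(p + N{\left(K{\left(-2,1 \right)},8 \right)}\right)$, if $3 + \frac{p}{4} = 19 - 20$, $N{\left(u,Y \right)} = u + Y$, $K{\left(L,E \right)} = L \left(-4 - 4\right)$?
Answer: $-320$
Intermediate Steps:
$K{\left(L,E \right)} = - 8 L$ ($K{\left(L,E \right)} = L \left(-8\right) = - 8 L$)
$N{\left(u,Y \right)} = Y + u$
$p = -16$ ($p = -12 + 4 \left(19 - 20\right) = -12 + 4 \left(-1\right) = -12 - 4 = -16$)
$- 40 \left(p + N{\left(K{\left(-2,1 \right)},8 \right)}\right) = - 40 \left(-16 + \left(8 - -16\right)\right) = - 40 \left(-16 + \left(8 + 16\right)\right) = - 40 \left(-16 + 24\right) = \left(-40\right) 8 = -320$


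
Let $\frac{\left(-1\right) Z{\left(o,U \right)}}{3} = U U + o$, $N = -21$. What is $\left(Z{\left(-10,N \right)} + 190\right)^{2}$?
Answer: $1216609$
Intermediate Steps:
$Z{\left(o,U \right)} = - 3 o - 3 U^{2}$ ($Z{\left(o,U \right)} = - 3 \left(U U + o\right) = - 3 \left(U^{2} + o\right) = - 3 \left(o + U^{2}\right) = - 3 o - 3 U^{2}$)
$\left(Z{\left(-10,N \right)} + 190\right)^{2} = \left(\left(\left(-3\right) \left(-10\right) - 3 \left(-21\right)^{2}\right) + 190\right)^{2} = \left(\left(30 - 1323\right) + 190\right)^{2} = \left(-1293 + 190\right)^{2} = \left(-1103\right)^{2} = 1216609$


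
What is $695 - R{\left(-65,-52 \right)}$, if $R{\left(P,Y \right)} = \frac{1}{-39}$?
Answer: $\frac{27106}{39} \approx 695.03$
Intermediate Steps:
$R{\left(P,Y \right)} = - \frac{1}{39}$
$695 - R{\left(-65,-52 \right)} = 695 - - \frac{1}{39} = 695 + \frac{1}{39} = \frac{27106}{39}$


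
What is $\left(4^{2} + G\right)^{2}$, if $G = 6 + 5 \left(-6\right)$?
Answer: $64$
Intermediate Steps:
$G = -24$ ($G = 6 - 30 = -24$)
$\left(4^{2} + G\right)^{2} = \left(4^{2} - 24\right)^{2} = \left(16 - 24\right)^{2} = \left(-8\right)^{2} = 64$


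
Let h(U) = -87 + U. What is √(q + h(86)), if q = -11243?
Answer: 2*I*√2811 ≈ 106.04*I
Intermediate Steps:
√(q + h(86)) = √(-11243 + (-87 + 86)) = √(-11243 - 1) = √(-11244) = 2*I*√2811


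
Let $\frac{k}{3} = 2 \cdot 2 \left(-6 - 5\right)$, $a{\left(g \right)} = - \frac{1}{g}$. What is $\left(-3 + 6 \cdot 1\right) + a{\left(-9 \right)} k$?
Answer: $- \frac{35}{3} \approx -11.667$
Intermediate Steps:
$k = -132$ ($k = 3 \cdot 2 \cdot 2 \left(-6 - 5\right) = 3 \cdot 4 \left(-11\right) = 3 \left(-44\right) = -132$)
$\left(-3 + 6 \cdot 1\right) + a{\left(-9 \right)} k = \left(-3 + 6 \cdot 1\right) + - \frac{1}{-9} \left(-132\right) = \left(-3 + 6\right) + \left(-1\right) \left(- \frac{1}{9}\right) \left(-132\right) = 3 + \frac{1}{9} \left(-132\right) = 3 - \frac{44}{3} = - \frac{35}{3}$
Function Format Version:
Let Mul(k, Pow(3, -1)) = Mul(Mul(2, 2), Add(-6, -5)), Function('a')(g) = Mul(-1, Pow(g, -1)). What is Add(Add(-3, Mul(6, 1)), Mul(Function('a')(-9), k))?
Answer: Rational(-35, 3) ≈ -11.667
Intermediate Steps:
k = -132 (k = Mul(3, Mul(Mul(2, 2), Add(-6, -5))) = Mul(3, Mul(4, -11)) = Mul(3, -44) = -132)
Add(Add(-3, Mul(6, 1)), Mul(Function('a')(-9), k)) = Add(Add(-3, Mul(6, 1)), Mul(Mul(-1, Pow(-9, -1)), -132)) = Add(Add(-3, 6), Mul(Mul(-1, Rational(-1, 9)), -132)) = Add(3, Mul(Rational(1, 9), -132)) = Add(3, Rational(-44, 3)) = Rational(-35, 3)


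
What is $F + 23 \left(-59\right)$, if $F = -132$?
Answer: $-1489$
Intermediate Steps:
$F + 23 \left(-59\right) = -132 + 23 \left(-59\right) = -132 - 1357 = -1489$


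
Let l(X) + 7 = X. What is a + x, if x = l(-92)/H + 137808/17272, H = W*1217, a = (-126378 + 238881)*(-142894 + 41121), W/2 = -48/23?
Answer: -962697576726742599/84080096 ≈ -1.1450e+10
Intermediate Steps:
W = -96/23 (W = 2*(-48/23) = -96/23 ≈ -4.1739)
a = -11449767819 (a = 112503*(-101773) = -11449767819)
H = -116832/23 (H = -96/23*1217 = -116832/23 ≈ -5079.6)
l(X) = -7 + X
x = 672488025/84080096 (x = (-7 - 92)/(-116832/23) + 137808/17272 = -99*(-23/116832) + 137808*(1/17272) = 759/38944 + 17226/2159 = 672488025/84080096 ≈ 7.9982)
a + x = -11449767819 + 672488025/84080096 = -962697576726742599/84080096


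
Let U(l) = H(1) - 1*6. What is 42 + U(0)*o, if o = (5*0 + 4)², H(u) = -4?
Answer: -118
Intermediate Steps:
o = 16 (o = (0 + 4)² = 4² = 16)
U(l) = -10 (U(l) = -4 - 1*6 = -4 - 6 = -10)
42 + U(0)*o = 42 - 10*16 = 42 - 160 = -118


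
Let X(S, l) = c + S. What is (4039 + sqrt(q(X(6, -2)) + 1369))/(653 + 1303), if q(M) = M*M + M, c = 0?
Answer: 4039/1956 + sqrt(1411)/1956 ≈ 2.0841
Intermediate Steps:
X(S, l) = S (X(S, l) = 0 + S = S)
q(M) = M + M**2 (q(M) = M**2 + M = M + M**2)
(4039 + sqrt(q(X(6, -2)) + 1369))/(653 + 1303) = (4039 + sqrt(6*(1 + 6) + 1369))/(653 + 1303) = (4039 + sqrt(6*7 + 1369))/1956 = (4039 + sqrt(42 + 1369))*(1/1956) = (4039 + sqrt(1411))*(1/1956) = 4039/1956 + sqrt(1411)/1956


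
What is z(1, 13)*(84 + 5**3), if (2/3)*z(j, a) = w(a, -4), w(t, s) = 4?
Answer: 1254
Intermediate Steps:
z(j, a) = 6 (z(j, a) = (3/2)*4 = 6)
z(1, 13)*(84 + 5**3) = 6*(84 + 5**3) = 6*(84 + 125) = 6*209 = 1254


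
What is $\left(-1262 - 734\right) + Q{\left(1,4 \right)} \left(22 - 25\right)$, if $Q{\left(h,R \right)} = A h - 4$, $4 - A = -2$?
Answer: $-2002$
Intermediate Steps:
$A = 6$ ($A = 4 - -2 = 4 + 2 = 6$)
$Q{\left(h,R \right)} = -4 + 6 h$ ($Q{\left(h,R \right)} = 6 h - 4 = -4 + 6 h$)
$\left(-1262 - 734\right) + Q{\left(1,4 \right)} \left(22 - 25\right) = \left(-1262 - 734\right) + \left(-4 + 6 \cdot 1\right) \left(22 - 25\right) = -1996 + \left(-4 + 6\right) \left(-3\right) = -1996 + 2 \left(-3\right) = -1996 - 6 = -2002$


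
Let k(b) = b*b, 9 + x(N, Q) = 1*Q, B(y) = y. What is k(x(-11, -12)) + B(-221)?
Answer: 220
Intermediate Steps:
x(N, Q) = -9 + Q (x(N, Q) = -9 + 1*Q = -9 + Q)
k(b) = b**2
k(x(-11, -12)) + B(-221) = (-9 - 12)**2 - 221 = (-21)**2 - 221 = 441 - 221 = 220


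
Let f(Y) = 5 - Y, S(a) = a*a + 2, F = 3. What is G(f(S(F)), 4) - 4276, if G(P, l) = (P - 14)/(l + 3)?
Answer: -29952/7 ≈ -4278.9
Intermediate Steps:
S(a) = 2 + a² (S(a) = a² + 2 = 2 + a²)
G(P, l) = (-14 + P)/(3 + l)
G(f(S(F)), 4) - 4276 = (-14 + (5 - (2 + 3²)))/(3 + 4) - 4276 = (-14 + (5 - (2 + 9)))/7 - 4276 = (-14 + (5 - 1*11))/7 - 4276 = (-14 + (5 - 11))/7 - 4276 = (-14 - 6)/7 - 4276 = (⅐)*(-20) - 4276 = -20/7 - 4276 = -29952/7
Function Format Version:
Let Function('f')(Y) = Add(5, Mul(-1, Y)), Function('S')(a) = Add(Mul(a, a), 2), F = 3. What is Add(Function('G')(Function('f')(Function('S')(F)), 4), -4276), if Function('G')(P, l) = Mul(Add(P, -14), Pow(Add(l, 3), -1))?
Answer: Rational(-29952, 7) ≈ -4278.9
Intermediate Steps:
Function('S')(a) = Add(2, Pow(a, 2)) (Function('S')(a) = Add(Pow(a, 2), 2) = Add(2, Pow(a, 2)))
Function('G')(P, l) = Mul(Pow(Add(3, l), -1), Add(-14, P)) (Function('G')(P, l) = Mul(Add(-14, P), Pow(Add(3, l), -1)) = Mul(Pow(Add(3, l), -1), Add(-14, P)))
Add(Function('G')(Function('f')(Function('S')(F)), 4), -4276) = Add(Mul(Pow(Add(3, 4), -1), Add(-14, Add(5, Mul(-1, Add(2, Pow(3, 2)))))), -4276) = Add(Mul(Pow(7, -1), Add(-14, Add(5, Mul(-1, Add(2, 9))))), -4276) = Add(Mul(Rational(1, 7), Add(-14, Add(5, Mul(-1, 11)))), -4276) = Add(Mul(Rational(1, 7), Add(-14, Add(5, -11))), -4276) = Add(Mul(Rational(1, 7), Add(-14, -6)), -4276) = Add(Mul(Rational(1, 7), -20), -4276) = Add(Rational(-20, 7), -4276) = Rational(-29952, 7)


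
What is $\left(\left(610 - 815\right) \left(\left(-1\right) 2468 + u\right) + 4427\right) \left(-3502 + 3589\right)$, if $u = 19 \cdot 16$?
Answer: $38980089$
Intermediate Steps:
$u = 304$
$\left(\left(610 - 815\right) \left(\left(-1\right) 2468 + u\right) + 4427\right) \left(-3502 + 3589\right) = \left(\left(610 - 815\right) \left(\left(-1\right) 2468 + 304\right) + 4427\right) \left(-3502 + 3589\right) = \left(- 205 \left(-2468 + 304\right) + 4427\right) 87 = \left(\left(-205\right) \left(-2164\right) + 4427\right) 87 = \left(443620 + 4427\right) 87 = 448047 \cdot 87 = 38980089$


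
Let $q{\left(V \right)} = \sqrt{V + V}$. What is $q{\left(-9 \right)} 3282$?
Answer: $9846 i \sqrt{2} \approx 13924.0 i$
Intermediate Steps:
$q{\left(V \right)} = \sqrt{2} \sqrt{V}$ ($q{\left(V \right)} = \sqrt{2 V} = \sqrt{2} \sqrt{V}$)
$q{\left(-9 \right)} 3282 = \sqrt{2} \sqrt{-9} \cdot 3282 = \sqrt{2} \cdot 3 i 3282 = 3 i \sqrt{2} \cdot 3282 = 9846 i \sqrt{2}$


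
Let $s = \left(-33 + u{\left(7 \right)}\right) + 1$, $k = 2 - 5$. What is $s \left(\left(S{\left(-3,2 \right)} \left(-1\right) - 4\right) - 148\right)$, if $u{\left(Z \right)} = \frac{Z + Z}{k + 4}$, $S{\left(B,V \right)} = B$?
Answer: $2682$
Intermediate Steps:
$k = -3$
$u{\left(Z \right)} = 2 Z$ ($u{\left(Z \right)} = \frac{Z + Z}{-3 + 4} = \frac{2 Z}{1} = 2 Z 1 = 2 Z$)
$s = -18$ ($s = \left(-33 + 2 \cdot 7\right) + 1 = \left(-33 + 14\right) + 1 = -19 + 1 = -18$)
$s \left(\left(S{\left(-3,2 \right)} \left(-1\right) - 4\right) - 148\right) = - 18 \left(\left(\left(-3\right) \left(-1\right) - 4\right) - 148\right) = - 18 \left(\left(3 - 4\right) - 148\right) = - 18 \left(-1 - 148\right) = \left(-18\right) \left(-149\right) = 2682$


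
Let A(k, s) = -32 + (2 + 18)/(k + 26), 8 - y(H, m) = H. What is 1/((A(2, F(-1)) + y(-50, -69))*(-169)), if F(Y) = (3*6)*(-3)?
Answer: -7/31603 ≈ -0.00022150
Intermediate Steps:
F(Y) = -54 (F(Y) = 18*(-3) = -54)
y(H, m) = 8 - H
A(k, s) = -32 + 20/(26 + k)
1/((A(2, F(-1)) + y(-50, -69))*(-169)) = 1/((4*(-203 - 8*2)/(26 + 2) + (8 - 1*(-50)))*(-169)) = -1/169/(4*(-203 - 16)/28 + (8 + 50)) = -1/169/(4*(1/28)*(-219) + 58) = -1/169/(-219/7 + 58) = -1/169/(187/7) = (7/187)*(-1/169) = -7/31603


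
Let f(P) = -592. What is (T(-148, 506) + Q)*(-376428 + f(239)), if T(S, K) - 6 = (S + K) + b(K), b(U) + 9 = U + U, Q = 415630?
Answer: -157216208940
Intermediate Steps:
b(U) = -9 + 2*U (b(U) = -9 + (U + U) = -9 + 2*U)
T(S, K) = -3 + S + 3*K (T(S, K) = 6 + ((S + K) + (-9 + 2*K)) = 6 + ((K + S) + (-9 + 2*K)) = 6 + (-9 + S + 3*K) = -3 + S + 3*K)
(T(-148, 506) + Q)*(-376428 + f(239)) = ((-3 - 148 + 3*506) + 415630)*(-376428 - 592) = ((-3 - 148 + 1518) + 415630)*(-377020) = (1367 + 415630)*(-377020) = 416997*(-377020) = -157216208940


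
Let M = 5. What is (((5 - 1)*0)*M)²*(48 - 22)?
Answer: 0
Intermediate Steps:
(((5 - 1)*0)*M)²*(48 - 22) = (((5 - 1)*0)*5)²*(48 - 22) = ((4*0)*5)²*26 = (0*5)²*26 = 0²*26 = 0*26 = 0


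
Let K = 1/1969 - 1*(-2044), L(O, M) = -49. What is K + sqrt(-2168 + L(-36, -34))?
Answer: 4024637/1969 + I*sqrt(2217) ≈ 2044.0 + 47.085*I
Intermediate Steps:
K = 4024637/1969 (K = 1/1969 + 2044 = 4024637/1969 ≈ 2044.0)
K + sqrt(-2168 + L(-36, -34)) = 4024637/1969 + sqrt(-2168 - 49) = 4024637/1969 + sqrt(-2217) = 4024637/1969 + I*sqrt(2217)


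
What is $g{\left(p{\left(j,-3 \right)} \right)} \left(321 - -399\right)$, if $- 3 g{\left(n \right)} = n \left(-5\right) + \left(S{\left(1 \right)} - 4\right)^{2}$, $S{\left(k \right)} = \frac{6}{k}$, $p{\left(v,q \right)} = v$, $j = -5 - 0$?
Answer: $-6960$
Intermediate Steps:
$j = -5$ ($j = -5 + 0 = -5$)
$g{\left(n \right)} = - \frac{4}{3} + \frac{5 n}{3}$ ($g{\left(n \right)} = - \frac{n \left(-5\right) + \left(\frac{6}{1} - 4\right)^{2}}{3} = - \frac{- 5 n + \left(6 \cdot 1 - 4\right)^{2}}{3} = - \frac{- 5 n + \left(6 - 4\right)^{2}}{3} = - \frac{- 5 n + 2^{2}}{3} = - \frac{- 5 n + 4}{3} = - \frac{4 - 5 n}{3} = - \frac{4}{3} + \frac{5 n}{3}$)
$g{\left(p{\left(j,-3 \right)} \right)} \left(321 - -399\right) = \left(- \frac{4}{3} + \frac{5}{3} \left(-5\right)\right) \left(321 - -399\right) = \left(- \frac{4}{3} - \frac{25}{3}\right) \left(321 + 399\right) = \left(- \frac{29}{3}\right) 720 = -6960$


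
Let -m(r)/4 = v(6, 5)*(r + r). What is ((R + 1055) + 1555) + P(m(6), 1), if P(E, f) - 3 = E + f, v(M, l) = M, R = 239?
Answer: 2565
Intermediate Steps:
m(r) = -48*r (m(r) = -24*(r + r) = -24*2*r = -48*r)
P(E, f) = 3 + E + f (P(E, f) = 3 + (E + f) = 3 + E + f)
((R + 1055) + 1555) + P(m(6), 1) = ((239 + 1055) + 1555) + (3 - 48*6 + 1) = (1294 + 1555) + (3 - 288 + 1) = 2849 - 284 = 2565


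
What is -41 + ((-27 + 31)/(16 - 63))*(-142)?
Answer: -1359/47 ≈ -28.915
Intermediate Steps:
-41 + ((-27 + 31)/(16 - 63))*(-142) = -41 + (4/(-47))*(-142) = -41 + (4*(-1/47))*(-142) = -41 - 4/47*(-142) = -41 + 568/47 = -1359/47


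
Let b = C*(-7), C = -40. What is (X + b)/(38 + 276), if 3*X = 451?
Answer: 1291/942 ≈ 1.3705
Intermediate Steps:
X = 451/3 (X = (⅓)*451 = 451/3 ≈ 150.33)
b = 280 (b = -40*(-7) = 280)
(X + b)/(38 + 276) = (451/3 + 280)/(38 + 276) = (1291/3)/314 = (1291/3)*(1/314) = 1291/942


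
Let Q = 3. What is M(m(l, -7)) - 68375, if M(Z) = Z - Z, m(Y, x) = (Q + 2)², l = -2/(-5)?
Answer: -68375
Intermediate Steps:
l = ⅖ (l = -2*(-⅕) = ⅖ ≈ 0.40000)
m(Y, x) = 25 (m(Y, x) = (3 + 2)² = 5² = 25)
M(Z) = 0
M(m(l, -7)) - 68375 = 0 - 68375 = -68375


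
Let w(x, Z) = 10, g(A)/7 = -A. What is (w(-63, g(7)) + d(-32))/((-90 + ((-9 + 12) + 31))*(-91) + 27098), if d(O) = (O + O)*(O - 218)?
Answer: 8005/16097 ≈ 0.49730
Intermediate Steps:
g(A) = -7*A (g(A) = 7*(-A) = -7*A)
d(O) = 2*O*(-218 + O) (d(O) = (2*O)*(-218 + O) = 2*O*(-218 + O))
(w(-63, g(7)) + d(-32))/((-90 + ((-9 + 12) + 31))*(-91) + 27098) = (10 + 2*(-32)*(-218 - 32))/((-90 + ((-9 + 12) + 31))*(-91) + 27098) = (10 + 2*(-32)*(-250))/((-90 + (3 + 31))*(-91) + 27098) = (10 + 16000)/((-90 + 34)*(-91) + 27098) = 16010/(-56*(-91) + 27098) = 16010/(5096 + 27098) = 16010/32194 = 16010*(1/32194) = 8005/16097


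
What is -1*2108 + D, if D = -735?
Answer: -2843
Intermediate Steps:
-1*2108 + D = -1*2108 - 735 = -2108 - 735 = -2843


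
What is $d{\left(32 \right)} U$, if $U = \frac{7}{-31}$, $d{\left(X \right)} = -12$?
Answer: $\frac{84}{31} \approx 2.7097$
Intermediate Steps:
$U = - \frac{7}{31}$ ($U = 7 \left(- \frac{1}{31}\right) = - \frac{7}{31} \approx -0.22581$)
$d{\left(32 \right)} U = \left(-12\right) \left(- \frac{7}{31}\right) = \frac{84}{31}$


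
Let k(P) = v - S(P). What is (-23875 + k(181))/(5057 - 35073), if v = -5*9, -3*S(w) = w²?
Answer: 38999/90048 ≈ 0.43309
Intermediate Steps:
S(w) = -w²/3
v = -45
k(P) = -45 + P²/3 (k(P) = -45 - (-1)*P²/3 = -45 + P²/3)
(-23875 + k(181))/(5057 - 35073) = (-23875 + (-45 + (⅓)*181²))/(5057 - 35073) = (-23875 + (-45 + (⅓)*32761))/(-30016) = (-23875 + (-45 + 32761/3))*(-1/30016) = (-23875 + 32626/3)*(-1/30016) = -38999/3*(-1/30016) = 38999/90048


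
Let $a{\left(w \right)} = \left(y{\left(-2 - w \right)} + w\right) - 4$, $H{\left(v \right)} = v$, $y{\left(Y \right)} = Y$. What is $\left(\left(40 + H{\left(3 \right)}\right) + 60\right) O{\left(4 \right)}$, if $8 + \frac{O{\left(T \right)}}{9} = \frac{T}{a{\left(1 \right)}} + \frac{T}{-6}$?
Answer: $-8652$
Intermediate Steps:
$a{\left(w \right)} = -6$ ($a{\left(w \right)} = \left(\left(-2 - w\right) + w\right) - 4 = -2 - 4 = -6$)
$O{\left(T \right)} = -72 - 3 T$ ($O{\left(T \right)} = -72 + 9 \left(\frac{T}{-6} + \frac{T}{-6}\right) = -72 + 9 \left(T \left(- \frac{1}{6}\right) + T \left(- \frac{1}{6}\right)\right) = -72 + 9 \left(- \frac{T}{6} - \frac{T}{6}\right) = -72 + 9 \left(- \frac{T}{3}\right) = -72 - 3 T$)
$\left(\left(40 + H{\left(3 \right)}\right) + 60\right) O{\left(4 \right)} = \left(\left(40 + 3\right) + 60\right) \left(-72 - 12\right) = \left(43 + 60\right) \left(-72 - 12\right) = 103 \left(-84\right) = -8652$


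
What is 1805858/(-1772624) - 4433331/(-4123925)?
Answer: 205702988947/3655084214600 ≈ 0.056279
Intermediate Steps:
1805858/(-1772624) - 4433331/(-4123925) = 1805858*(-1/1772624) - 4433331*(-1/4123925) = -902929/886312 + 4433331/4123925 = 205702988947/3655084214600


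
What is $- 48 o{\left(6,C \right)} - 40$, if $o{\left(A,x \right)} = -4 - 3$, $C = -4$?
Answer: $296$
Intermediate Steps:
$o{\left(A,x \right)} = -7$ ($o{\left(A,x \right)} = -4 - 3 = -7$)
$- 48 o{\left(6,C \right)} - 40 = \left(-48\right) \left(-7\right) - 40 = 336 - 40 = 296$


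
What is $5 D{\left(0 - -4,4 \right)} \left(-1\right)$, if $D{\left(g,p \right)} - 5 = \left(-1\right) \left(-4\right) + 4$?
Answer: $-65$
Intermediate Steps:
$D{\left(g,p \right)} = 13$ ($D{\left(g,p \right)} = 5 + \left(\left(-1\right) \left(-4\right) + 4\right) = 5 + \left(4 + 4\right) = 5 + 8 = 13$)
$5 D{\left(0 - -4,4 \right)} \left(-1\right) = 5 \cdot 13 \left(-1\right) = 65 \left(-1\right) = -65$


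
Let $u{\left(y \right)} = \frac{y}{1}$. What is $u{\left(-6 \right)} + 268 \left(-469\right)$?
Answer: $-125698$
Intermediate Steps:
$u{\left(y \right)} = y$ ($u{\left(y \right)} = y 1 = y$)
$u{\left(-6 \right)} + 268 \left(-469\right) = -6 + 268 \left(-469\right) = -6 - 125692 = -125698$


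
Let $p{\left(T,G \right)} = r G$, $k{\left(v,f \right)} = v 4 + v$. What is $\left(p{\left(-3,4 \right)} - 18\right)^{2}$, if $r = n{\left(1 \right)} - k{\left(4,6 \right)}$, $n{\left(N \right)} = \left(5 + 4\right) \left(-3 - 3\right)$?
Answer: $98596$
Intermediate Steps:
$k{\left(v,f \right)} = 5 v$ ($k{\left(v,f \right)} = 4 v + v = 5 v$)
$n{\left(N \right)} = -54$ ($n{\left(N \right)} = 9 \left(-6\right) = -54$)
$r = -74$ ($r = -54 - 5 \cdot 4 = -54 - 20 = -74$)
$p{\left(T,G \right)} = - 74 G$
$\left(p{\left(-3,4 \right)} - 18\right)^{2} = \left(\left(-74\right) 4 - 18\right)^{2} = \left(-296 - 18\right)^{2} = \left(-314\right)^{2} = 98596$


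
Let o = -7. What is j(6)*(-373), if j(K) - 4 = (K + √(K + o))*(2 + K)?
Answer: -19396 - 2984*I ≈ -19396.0 - 2984.0*I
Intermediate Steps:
j(K) = 4 + (2 + K)*(K + √(-7 + K)) (j(K) = 4 + (K + √(K - 7))*(2 + K) = 4 + (K + √(-7 + K))*(2 + K) = 4 + (2 + K)*(K + √(-7 + K)))
j(6)*(-373) = (4 + 6² + 2*6 + 2*√(-7 + 6) + 6*√(-7 + 6))*(-373) = (4 + 36 + 12 + 2*√(-1) + 6*√(-1))*(-373) = (4 + 36 + 12 + 2*I + 6*I)*(-373) = (52 + 8*I)*(-373) = -19396 - 2984*I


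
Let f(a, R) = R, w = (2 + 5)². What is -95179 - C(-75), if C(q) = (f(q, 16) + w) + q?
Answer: -95169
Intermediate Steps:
w = 49 (w = 7² = 49)
C(q) = 65 + q (C(q) = (16 + 49) + q = 65 + q)
-95179 - C(-75) = -95179 - (65 - 75) = -95179 - 1*(-10) = -95179 + 10 = -95169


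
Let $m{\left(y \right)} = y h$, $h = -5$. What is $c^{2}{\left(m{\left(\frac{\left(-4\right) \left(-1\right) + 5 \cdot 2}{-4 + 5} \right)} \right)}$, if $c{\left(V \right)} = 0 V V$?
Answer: $0$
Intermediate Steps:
$m{\left(y \right)} = - 5 y$ ($m{\left(y \right)} = y \left(-5\right) = - 5 y$)
$c{\left(V \right)} = 0$ ($c{\left(V \right)} = 0 V = 0$)
$c^{2}{\left(m{\left(\frac{\left(-4\right) \left(-1\right) + 5 \cdot 2}{-4 + 5} \right)} \right)} = 0^{2} = 0$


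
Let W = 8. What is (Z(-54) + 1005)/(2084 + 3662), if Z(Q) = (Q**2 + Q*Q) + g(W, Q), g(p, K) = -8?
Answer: 6829/5746 ≈ 1.1885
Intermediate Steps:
Z(Q) = -8 + 2*Q**2 (Z(Q) = (Q**2 + Q*Q) - 8 = (Q**2 + Q**2) - 8 = 2*Q**2 - 8 = -8 + 2*Q**2)
(Z(-54) + 1005)/(2084 + 3662) = ((-8 + 2*(-54)**2) + 1005)/(2084 + 3662) = ((-8 + 2*2916) + 1005)/5746 = ((-8 + 5832) + 1005)*(1/5746) = (5824 + 1005)*(1/5746) = 6829*(1/5746) = 6829/5746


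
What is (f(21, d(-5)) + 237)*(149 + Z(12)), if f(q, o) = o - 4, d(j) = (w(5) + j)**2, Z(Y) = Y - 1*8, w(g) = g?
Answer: 35649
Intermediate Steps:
Z(Y) = -8 + Y (Z(Y) = Y - 8 = -8 + Y)
d(j) = (5 + j)**2
f(q, o) = -4 + o
(f(21, d(-5)) + 237)*(149 + Z(12)) = ((-4 + (5 - 5)**2) + 237)*(149 + (-8 + 12)) = ((-4 + 0**2) + 237)*(149 + 4) = ((-4 + 0) + 237)*153 = (-4 + 237)*153 = 233*153 = 35649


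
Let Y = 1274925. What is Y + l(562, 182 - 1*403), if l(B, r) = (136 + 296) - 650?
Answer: 1274707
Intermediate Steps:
l(B, r) = -218 (l(B, r) = 432 - 650 = -218)
Y + l(562, 182 - 1*403) = 1274925 - 218 = 1274707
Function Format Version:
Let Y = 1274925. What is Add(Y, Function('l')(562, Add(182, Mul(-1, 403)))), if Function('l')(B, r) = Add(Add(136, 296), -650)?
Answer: 1274707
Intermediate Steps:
Function('l')(B, r) = -218 (Function('l')(B, r) = Add(432, -650) = -218)
Add(Y, Function('l')(562, Add(182, Mul(-1, 403)))) = Add(1274925, -218) = 1274707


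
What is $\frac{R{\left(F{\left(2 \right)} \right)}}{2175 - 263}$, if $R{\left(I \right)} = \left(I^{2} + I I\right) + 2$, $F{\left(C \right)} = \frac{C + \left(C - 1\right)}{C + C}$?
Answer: $\frac{25}{15296} \approx 0.0016344$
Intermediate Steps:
$F{\left(C \right)} = \frac{-1 + 2 C}{2 C}$ ($F{\left(C \right)} = \frac{C + \left(-1 + C\right)}{2 C} = \left(-1 + 2 C\right) \frac{1}{2 C} = \frac{-1 + 2 C}{2 C}$)
$R{\left(I \right)} = 2 + 2 I^{2}$ ($R{\left(I \right)} = \left(I^{2} + I^{2}\right) + 2 = 2 I^{2} + 2 = 2 + 2 I^{2}$)
$\frac{R{\left(F{\left(2 \right)} \right)}}{2175 - 263} = \frac{2 + 2 \left(\frac{- \frac{1}{2} + 2}{2}\right)^{2}}{2175 - 263} = \frac{2 + 2 \left(\frac{1}{2} \cdot \frac{3}{2}\right)^{2}}{1912} = \frac{2 + 2 \left(\frac{3}{4}\right)^{2}}{1912} = \frac{2 + 2 \cdot \frac{9}{16}}{1912} = \frac{2 + \frac{9}{8}}{1912} = \frac{1}{1912} \cdot \frac{25}{8} = \frac{25}{15296}$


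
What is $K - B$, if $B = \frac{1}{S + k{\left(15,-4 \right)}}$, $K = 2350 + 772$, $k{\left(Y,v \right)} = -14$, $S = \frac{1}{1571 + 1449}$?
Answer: $\frac{131998058}{42279} \approx 3122.1$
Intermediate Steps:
$S = \frac{1}{3020} \approx 0.00033113$
$K = 3122$
$B = - \frac{3020}{42279}$ ($B = \frac{1}{\frac{1}{3020} - 14} = \frac{1}{- \frac{42279}{3020}} = - \frac{3020}{42279} \approx -0.07143$)
$K - B = 3122 - - \frac{3020}{42279} = 3122 + \frac{3020}{42279} = \frac{131998058}{42279}$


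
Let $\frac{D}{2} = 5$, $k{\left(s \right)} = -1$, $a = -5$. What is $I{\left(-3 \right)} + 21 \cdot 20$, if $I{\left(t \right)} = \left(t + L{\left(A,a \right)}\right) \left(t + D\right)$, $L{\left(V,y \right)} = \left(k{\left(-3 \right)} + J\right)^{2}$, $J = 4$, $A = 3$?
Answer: $462$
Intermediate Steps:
$L{\left(V,y \right)} = 9$ ($L{\left(V,y \right)} = \left(-1 + 4\right)^{2} = 3^{2} = 9$)
$D = 10$ ($D = 2 \cdot 5 = 10$)
$I{\left(t \right)} = \left(9 + t\right) \left(10 + t\right)$ ($I{\left(t \right)} = \left(t + 9\right) \left(t + 10\right) = \left(9 + t\right) \left(10 + t\right)$)
$I{\left(-3 \right)} + 21 \cdot 20 = \left(90 + \left(-3\right)^{2} + 19 \left(-3\right)\right) + 21 \cdot 20 = \left(90 + 9 - 57\right) + 420 = 42 + 420 = 462$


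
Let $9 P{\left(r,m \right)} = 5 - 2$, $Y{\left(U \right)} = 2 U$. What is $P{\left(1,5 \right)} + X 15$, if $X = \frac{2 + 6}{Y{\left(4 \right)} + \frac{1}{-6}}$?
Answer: $\frac{2207}{141} \approx 15.652$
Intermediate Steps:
$P{\left(r,m \right)} = \frac{1}{3}$ ($P{\left(r,m \right)} = \frac{5 - 2}{9} = \frac{1}{9} \cdot 3 = \frac{1}{3}$)
$X = \frac{48}{47}$ ($X = \frac{2 + 6}{2 \cdot 4 + \frac{1}{-6}} = \frac{8}{8 - \frac{1}{6}} = \frac{8}{\frac{47}{6}} = 8 \cdot \frac{6}{47} = \frac{48}{47} \approx 1.0213$)
$P{\left(1,5 \right)} + X 15 = \frac{1}{3} + \frac{48}{47} \cdot 15 = \frac{1}{3} + \frac{720}{47} = \frac{2207}{141}$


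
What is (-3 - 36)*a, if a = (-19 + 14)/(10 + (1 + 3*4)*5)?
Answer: 13/5 ≈ 2.6000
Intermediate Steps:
a = -1/15 (a = -5/(10 + (1 + 12)*5) = -5/(10 + 13*5) = -5/(10 + 65) = -5/75 = -5*1/75 = -1/15 ≈ -0.066667)
(-3 - 36)*a = (-3 - 36)*(-1/15) = -39*(-1/15) = 13/5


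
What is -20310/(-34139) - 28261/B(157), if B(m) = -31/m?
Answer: 151474587413/1058309 ≈ 1.4313e+5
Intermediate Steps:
-20310/(-34139) - 28261/B(157) = -20310/(-34139) - 28261/((-31/157)) = -20310*(-1/34139) - 28261/((-31*1/157)) = 20310/34139 - 28261/(-31/157) = 20310/34139 - 28261*(-157/31) = 20310/34139 + 4436977/31 = 151474587413/1058309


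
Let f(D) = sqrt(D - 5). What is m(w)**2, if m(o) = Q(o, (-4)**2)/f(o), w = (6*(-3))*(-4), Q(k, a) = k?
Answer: 5184/67 ≈ 77.373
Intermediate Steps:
f(D) = sqrt(-5 + D)
w = 72 (w = -18*(-4) = 72)
m(o) = o/sqrt(-5 + o) (m(o) = o/(sqrt(-5 + o)) = o/sqrt(-5 + o))
m(w)**2 = (72/sqrt(-5 + 72))**2 = (72/sqrt(67))**2 = (72*(sqrt(67)/67))**2 = (72*sqrt(67)/67)**2 = 5184/67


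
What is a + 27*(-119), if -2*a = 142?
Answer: -3284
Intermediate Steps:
a = -71 (a = -1/2*142 = -71)
a + 27*(-119) = -71 + 27*(-119) = -71 - 3213 = -3284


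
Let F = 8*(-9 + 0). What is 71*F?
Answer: -5112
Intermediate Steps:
F = -72 (F = 8*(-9) = -72)
71*F = 71*(-72) = -5112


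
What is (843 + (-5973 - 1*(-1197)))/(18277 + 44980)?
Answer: -3933/63257 ≈ -0.062175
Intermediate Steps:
(843 + (-5973 - 1*(-1197)))/(18277 + 44980) = (843 + (-5973 + 1197))/63257 = (843 - 4776)*(1/63257) = -3933*1/63257 = -3933/63257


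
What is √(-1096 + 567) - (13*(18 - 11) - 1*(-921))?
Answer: -1012 + 23*I ≈ -1012.0 + 23.0*I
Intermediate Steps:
√(-1096 + 567) - (13*(18 - 11) - 1*(-921)) = √(-529) - (13*7 + 921) = 23*I - (91 + 921) = 23*I - 1*1012 = 23*I - 1012 = -1012 + 23*I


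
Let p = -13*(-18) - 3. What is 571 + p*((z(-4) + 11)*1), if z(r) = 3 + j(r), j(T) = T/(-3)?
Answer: 4113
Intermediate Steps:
j(T) = -T/3 (j(T) = T*(-⅓) = -T/3)
z(r) = 3 - r/3
p = 231 (p = 234 - 3 = 231)
571 + p*((z(-4) + 11)*1) = 571 + 231*(((3 - ⅓*(-4)) + 11)*1) = 571 + 231*(((3 + 4/3) + 11)*1) = 571 + 231*((13/3 + 11)*1) = 571 + 231*((46/3)*1) = 571 + 231*(46/3) = 571 + 3542 = 4113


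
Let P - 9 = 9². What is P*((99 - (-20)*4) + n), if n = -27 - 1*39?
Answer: 10170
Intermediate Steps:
n = -66 (n = -27 - 39 = -66)
P = 90 (P = 9 + 9² = 9 + 81 = 90)
P*((99 - (-20)*4) + n) = 90*((99 - (-20)*4) - 66) = 90*((99 - 1*(-80)) - 66) = 90*((99 + 80) - 66) = 90*(179 - 66) = 90*113 = 10170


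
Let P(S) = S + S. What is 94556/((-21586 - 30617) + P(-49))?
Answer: -94556/52301 ≈ -1.8079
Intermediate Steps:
P(S) = 2*S
94556/((-21586 - 30617) + P(-49)) = 94556/((-21586 - 30617) + 2*(-49)) = 94556/(-52203 - 98) = 94556/(-52301) = 94556*(-1/52301) = -94556/52301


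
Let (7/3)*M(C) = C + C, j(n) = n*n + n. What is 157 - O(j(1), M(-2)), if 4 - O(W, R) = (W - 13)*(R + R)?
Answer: 1335/7 ≈ 190.71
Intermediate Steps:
j(n) = n + n² (j(n) = n² + n = n + n²)
M(C) = 6*C/7 (M(C) = 3*(C + C)/7 = 3*(2*C)/7 = 6*C/7)
O(W, R) = 4 - 2*R*(-13 + W) (O(W, R) = 4 - (W - 13)*(R + R) = 4 - (-13 + W)*2*R = 4 - 2*R*(-13 + W))
157 - O(j(1), M(-2)) = 157 - (4 + 26*((6/7)*(-2)) - 2*(6/7)*(-2)*1*(1 + 1)) = 157 - (4 + 26*(-12/7) - 2*(-12/7)*1*2) = 157 - (4 - 312/7 - 2*(-12/7)*2) = 157 - (4 - 312/7 + 48/7) = 157 - 1*(-236/7) = 157 + 236/7 = 1335/7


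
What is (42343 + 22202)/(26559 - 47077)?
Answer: -64545/20518 ≈ -3.1458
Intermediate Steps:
(42343 + 22202)/(26559 - 47077) = 64545/(-20518) = 64545*(-1/20518) = -64545/20518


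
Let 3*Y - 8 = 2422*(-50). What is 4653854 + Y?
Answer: 4613490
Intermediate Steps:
Y = -40364 (Y = 8/3 + (2422*(-50))/3 = 8/3 + (⅓)*(-121100) = 8/3 - 121100/3 = -40364)
4653854 + Y = 4653854 - 40364 = 4613490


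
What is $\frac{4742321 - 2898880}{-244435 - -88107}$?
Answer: $- \frac{1843441}{156328} \approx -11.792$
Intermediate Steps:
$\frac{4742321 - 2898880}{-244435 - -88107} = \frac{1843441}{-244435 + 88107} = \frac{1843441}{-156328} = 1843441 \left(- \frac{1}{156328}\right) = - \frac{1843441}{156328}$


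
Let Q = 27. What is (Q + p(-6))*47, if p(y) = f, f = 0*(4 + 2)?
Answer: 1269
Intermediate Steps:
f = 0 (f = 0*6 = 0)
p(y) = 0
(Q + p(-6))*47 = (27 + 0)*47 = 27*47 = 1269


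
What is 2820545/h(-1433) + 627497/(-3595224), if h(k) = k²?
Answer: 8851932890047/7382752936536 ≈ 1.1990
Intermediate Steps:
2820545/h(-1433) + 627497/(-3595224) = 2820545/((-1433)²) + 627497/(-3595224) = 2820545/2053489 + 627497*(-1/3595224) = 2820545*(1/2053489) - 627497/3595224 = 2820545/2053489 - 627497/3595224 = 8851932890047/7382752936536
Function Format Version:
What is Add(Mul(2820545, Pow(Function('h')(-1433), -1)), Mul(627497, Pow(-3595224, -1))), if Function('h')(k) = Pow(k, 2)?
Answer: Rational(8851932890047, 7382752936536) ≈ 1.1990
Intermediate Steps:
Add(Mul(2820545, Pow(Function('h')(-1433), -1)), Mul(627497, Pow(-3595224, -1))) = Add(Mul(2820545, Pow(Pow(-1433, 2), -1)), Mul(627497, Pow(-3595224, -1))) = Add(Mul(2820545, Pow(2053489, -1)), Mul(627497, Rational(-1, 3595224))) = Add(Mul(2820545, Rational(1, 2053489)), Rational(-627497, 3595224)) = Add(Rational(2820545, 2053489), Rational(-627497, 3595224)) = Rational(8851932890047, 7382752936536)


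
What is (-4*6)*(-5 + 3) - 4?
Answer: 44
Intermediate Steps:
(-4*6)*(-5 + 3) - 4 = -24*(-2) - 4 = 48 - 4 = 44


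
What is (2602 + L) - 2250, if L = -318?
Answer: 34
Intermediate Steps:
(2602 + L) - 2250 = (2602 - 318) - 2250 = 2284 - 2250 = 34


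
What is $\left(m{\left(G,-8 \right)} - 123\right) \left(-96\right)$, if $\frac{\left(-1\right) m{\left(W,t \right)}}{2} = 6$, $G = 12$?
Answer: $12960$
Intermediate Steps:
$m{\left(W,t \right)} = -12$ ($m{\left(W,t \right)} = \left(-2\right) 6 = -12$)
$\left(m{\left(G,-8 \right)} - 123\right) \left(-96\right) = \left(-12 - 123\right) \left(-96\right) = \left(-135\right) \left(-96\right) = 12960$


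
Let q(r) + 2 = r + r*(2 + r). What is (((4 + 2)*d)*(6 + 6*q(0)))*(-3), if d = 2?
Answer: 216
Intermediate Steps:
q(r) = -2 + r + r*(2 + r) (q(r) = -2 + (r + r*(2 + r)) = -2 + r + r*(2 + r))
(((4 + 2)*d)*(6 + 6*q(0)))*(-3) = (((4 + 2)*2)*(6 + 6*(-2 + 0² + 3*0)))*(-3) = ((6*2)*(6 + 6*(-2 + 0 + 0)))*(-3) = (12*(6 + 6*(-2)))*(-3) = (12*(6 - 12))*(-3) = (12*(-6))*(-3) = -72*(-3) = 216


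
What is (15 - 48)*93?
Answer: -3069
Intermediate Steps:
(15 - 48)*93 = -33*93 = -3069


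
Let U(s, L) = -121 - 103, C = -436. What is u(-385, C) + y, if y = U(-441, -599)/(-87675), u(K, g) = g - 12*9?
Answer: -6813568/12525 ≈ -544.00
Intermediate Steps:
U(s, L) = -224
u(K, g) = -108 + g (u(K, g) = g - 108 = -108 + g)
y = 32/12525 (y = -224/(-87675) = -224*(-1/87675) = 32/12525 ≈ 0.0025549)
u(-385, C) + y = (-108 - 436) + 32/12525 = -544 + 32/12525 = -6813568/12525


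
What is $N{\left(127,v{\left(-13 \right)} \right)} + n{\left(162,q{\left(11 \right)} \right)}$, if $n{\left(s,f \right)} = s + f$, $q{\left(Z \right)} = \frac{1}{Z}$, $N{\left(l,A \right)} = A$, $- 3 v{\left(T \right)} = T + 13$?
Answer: $\frac{1783}{11} \approx 162.09$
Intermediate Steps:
$v{\left(T \right)} = - \frac{13}{3} - \frac{T}{3}$ ($v{\left(T \right)} = - \frac{T + 13}{3} = - \frac{13 + T}{3} = - \frac{13}{3} - \frac{T}{3}$)
$n{\left(s,f \right)} = f + s$
$N{\left(127,v{\left(-13 \right)} \right)} + n{\left(162,q{\left(11 \right)} \right)} = \left(- \frac{13}{3} - - \frac{13}{3}\right) + \left(\frac{1}{11} + 162\right) = \left(- \frac{13}{3} + \frac{13}{3}\right) + \left(\frac{1}{11} + 162\right) = 0 + \frac{1783}{11} = \frac{1783}{11}$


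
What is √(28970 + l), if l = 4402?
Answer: 18*√103 ≈ 182.68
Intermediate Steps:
√(28970 + l) = √(28970 + 4402) = √33372 = 18*√103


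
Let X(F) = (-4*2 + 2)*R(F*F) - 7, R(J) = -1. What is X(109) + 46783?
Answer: 46782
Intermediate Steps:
X(F) = -1 (X(F) = (-4*2 + 2)*(-1) - 7 = (-8 + 2)*(-1) - 7 = -6*(-1) - 7 = 6 - 7 = -1)
X(109) + 46783 = -1 + 46783 = 46782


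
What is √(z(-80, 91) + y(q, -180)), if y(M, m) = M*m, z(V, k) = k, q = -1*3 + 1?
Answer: √451 ≈ 21.237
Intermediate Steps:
q = -2 (q = -3 + 1 = -2)
√(z(-80, 91) + y(q, -180)) = √(91 - 2*(-180)) = √(91 + 360) = √451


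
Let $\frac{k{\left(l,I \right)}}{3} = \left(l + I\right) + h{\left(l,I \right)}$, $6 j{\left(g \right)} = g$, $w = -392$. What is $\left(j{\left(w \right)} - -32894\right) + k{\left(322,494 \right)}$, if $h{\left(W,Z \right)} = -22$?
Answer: $\frac{105632}{3} \approx 35211.0$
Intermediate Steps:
$j{\left(g \right)} = \frac{g}{6}$
$k{\left(l,I \right)} = -66 + 3 I + 3 l$ ($k{\left(l,I \right)} = 3 \left(\left(l + I\right) - 22\right) = 3 \left(\left(I + l\right) - 22\right) = 3 \left(-22 + I + l\right) = -66 + 3 I + 3 l$)
$\left(j{\left(w \right)} - -32894\right) + k{\left(322,494 \right)} = \left(\frac{1}{6} \left(-392\right) - -32894\right) + \left(-66 + 3 \cdot 494 + 3 \cdot 322\right) = \left(- \frac{196}{3} + 32894\right) + \left(-66 + 1482 + 966\right) = \frac{98486}{3} + 2382 = \frac{105632}{3}$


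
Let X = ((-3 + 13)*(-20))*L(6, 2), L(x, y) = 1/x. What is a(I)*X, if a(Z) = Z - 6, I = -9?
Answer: 500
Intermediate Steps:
a(Z) = -6 + Z
X = -100/3 (X = ((-3 + 13)*(-20))/6 = (10*(-20))*(⅙) = -200*⅙ = -100/3 ≈ -33.333)
a(I)*X = (-6 - 9)*(-100/3) = -15*(-100/3) = 500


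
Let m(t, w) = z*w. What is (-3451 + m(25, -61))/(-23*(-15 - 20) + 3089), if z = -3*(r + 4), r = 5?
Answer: -82/177 ≈ -0.46328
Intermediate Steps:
z = -27 (z = -3*(5 + 4) = -3*9 = -27)
m(t, w) = -27*w
(-3451 + m(25, -61))/(-23*(-15 - 20) + 3089) = (-3451 - 27*(-61))/(-23*(-15 - 20) + 3089) = (-3451 + 1647)/(-23*(-35) + 3089) = -1804/(805 + 3089) = -1804/3894 = -1804*1/3894 = -82/177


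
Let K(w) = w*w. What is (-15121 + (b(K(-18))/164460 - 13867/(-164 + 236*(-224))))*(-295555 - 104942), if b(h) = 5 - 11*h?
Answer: 733509813453171737/121124790 ≈ 6.0558e+9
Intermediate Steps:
K(w) = w**2
(-15121 + (b(K(-18))/164460 - 13867/(-164 + 236*(-224))))*(-295555 - 104942) = (-15121 + ((5 - 11*(-18)**2)/164460 - 13867/(-164 + 236*(-224))))*(-295555 - 104942) = (-15121 + ((5 - 11*324)*(1/164460) - 13867/(-164 - 52864)))*(-400497) = (-15121 + ((5 - 3564)*(1/164460) - 13867/(-53028)))*(-400497) = (-15121 + (-3559*1/164460 - 13867*(-1/53028)))*(-400497) = (-15121 + (-3559/164460 + 13867/53028))*(-400497) = (-15121 + 87160007/363374370)*(-400497) = -5494496688763/363374370*(-400497) = 733509813453171737/121124790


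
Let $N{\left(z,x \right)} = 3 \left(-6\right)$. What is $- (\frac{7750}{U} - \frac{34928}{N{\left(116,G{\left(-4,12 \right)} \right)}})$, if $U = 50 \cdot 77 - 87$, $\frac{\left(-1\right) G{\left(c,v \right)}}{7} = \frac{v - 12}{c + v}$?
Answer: $- \frac{65786782}{33867} \approx -1942.5$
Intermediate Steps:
$G{\left(c,v \right)} = - \frac{7 \left(-12 + v\right)}{c + v}$ ($G{\left(c,v \right)} = - 7 \frac{v - 12}{c + v} = - 7 \frac{-12 + v}{c + v} = - \frac{7 \left(-12 + v\right)}{c + v}$)
$U = 3763$ ($U = 3850 - 87 = 3763$)
$N{\left(z,x \right)} = -18$
$- (\frac{7750}{U} - \frac{34928}{N{\left(116,G{\left(-4,12 \right)} \right)}}) = - (\frac{7750}{3763} - \frac{34928}{-18}) = - (7750 \cdot \frac{1}{3763} - - \frac{17464}{9}) = - (\frac{7750}{3763} + \frac{17464}{9}) = \left(-1\right) \frac{65786782}{33867} = - \frac{65786782}{33867}$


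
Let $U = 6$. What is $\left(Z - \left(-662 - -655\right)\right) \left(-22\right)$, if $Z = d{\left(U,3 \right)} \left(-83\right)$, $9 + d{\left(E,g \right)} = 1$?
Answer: $-14762$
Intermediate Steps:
$d{\left(E,g \right)} = -8$ ($d{\left(E,g \right)} = -9 + 1 = -8$)
$Z = 664$ ($Z = \left(-8\right) \left(-83\right) = 664$)
$\left(Z - \left(-662 - -655\right)\right) \left(-22\right) = \left(664 - \left(-662 - -655\right)\right) \left(-22\right) = \left(664 - \left(-662 + 655\right)\right) \left(-22\right) = \left(664 - -7\right) \left(-22\right) = \left(664 + 7\right) \left(-22\right) = 671 \left(-22\right) = -14762$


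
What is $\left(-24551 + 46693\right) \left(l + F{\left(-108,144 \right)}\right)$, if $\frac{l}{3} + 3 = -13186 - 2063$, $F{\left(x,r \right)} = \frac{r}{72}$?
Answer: $-1013085068$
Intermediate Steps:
$F{\left(x,r \right)} = \frac{r}{72}$ ($F{\left(x,r \right)} = r \frac{1}{72} = \frac{r}{72}$)
$l = -45756$ ($l = -9 + 3 \left(-13186 - 2063\right) = -9 + 3 \left(-15249\right) = -9 - 45747 = -45756$)
$\left(-24551 + 46693\right) \left(l + F{\left(-108,144 \right)}\right) = \left(-24551 + 46693\right) \left(-45756 + \frac{1}{72} \cdot 144\right) = 22142 \left(-45756 + 2\right) = 22142 \left(-45754\right) = -1013085068$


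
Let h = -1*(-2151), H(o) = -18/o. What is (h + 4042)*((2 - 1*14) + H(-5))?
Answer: -260106/5 ≈ -52021.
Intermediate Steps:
h = 2151
(h + 4042)*((2 - 1*14) + H(-5)) = (2151 + 4042)*((2 - 1*14) - 18/(-5)) = 6193*((2 - 14) - 18*(-1/5)) = 6193*(-12 + 18/5) = 6193*(-42/5) = -260106/5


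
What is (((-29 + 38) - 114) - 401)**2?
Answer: 256036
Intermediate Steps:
(((-29 + 38) - 114) - 401)**2 = ((9 - 114) - 401)**2 = (-105 - 401)**2 = (-506)**2 = 256036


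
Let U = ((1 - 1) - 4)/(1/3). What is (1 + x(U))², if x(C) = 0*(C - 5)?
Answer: 1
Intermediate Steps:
U = -12 (U = (0 - 4)/(⅓) = -4*3 = -12)
x(C) = 0 (x(C) = 0*(-5 + C) = 0)
(1 + x(U))² = (1 + 0)² = 1² = 1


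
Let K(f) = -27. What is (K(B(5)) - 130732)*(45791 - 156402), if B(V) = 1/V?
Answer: 14463383749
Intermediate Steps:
(K(B(5)) - 130732)*(45791 - 156402) = (-27 - 130732)*(45791 - 156402) = -130759*(-110611) = 14463383749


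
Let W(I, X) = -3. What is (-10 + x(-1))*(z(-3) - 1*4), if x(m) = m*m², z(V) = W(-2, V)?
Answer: 77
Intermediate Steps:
z(V) = -3
x(m) = m³
(-10 + x(-1))*(z(-3) - 1*4) = (-10 + (-1)³)*(-3 - 1*4) = (-10 - 1)*(-3 - 4) = -11*(-7) = 77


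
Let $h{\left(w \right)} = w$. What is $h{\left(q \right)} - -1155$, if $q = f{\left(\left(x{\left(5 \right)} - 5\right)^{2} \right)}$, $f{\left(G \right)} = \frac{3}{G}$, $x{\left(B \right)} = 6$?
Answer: $1158$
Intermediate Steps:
$q = 3$ ($q = \frac{3}{\left(6 - 5\right)^{2}} = \frac{3}{1^{2}} = \frac{3}{1} = 3 \cdot 1 = 3$)
$h{\left(q \right)} - -1155 = 3 - -1155 = 3 + 1155 = 1158$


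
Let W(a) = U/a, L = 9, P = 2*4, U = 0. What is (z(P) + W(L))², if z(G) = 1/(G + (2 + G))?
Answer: 1/324 ≈ 0.0030864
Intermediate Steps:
P = 8
W(a) = 0 (W(a) = 0/a = 0)
z(G) = 1/(2 + 2*G)
(z(P) + W(L))² = (1/(2*(1 + 8)) + 0)² = ((½)/9 + 0)² = ((½)*(⅑) + 0)² = (1/18 + 0)² = (1/18)² = 1/324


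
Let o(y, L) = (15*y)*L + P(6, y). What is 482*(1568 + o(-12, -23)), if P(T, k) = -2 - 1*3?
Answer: 2748846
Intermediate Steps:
P(T, k) = -5 (P(T, k) = -2 - 3 = -5)
o(y, L) = -5 + 15*L*y (o(y, L) = (15*y)*L - 5 = 15*L*y - 5 = -5 + 15*L*y)
482*(1568 + o(-12, -23)) = 482*(1568 + (-5 + 15*(-23)*(-12))) = 482*(1568 + (-5 + 4140)) = 482*(1568 + 4135) = 482*5703 = 2748846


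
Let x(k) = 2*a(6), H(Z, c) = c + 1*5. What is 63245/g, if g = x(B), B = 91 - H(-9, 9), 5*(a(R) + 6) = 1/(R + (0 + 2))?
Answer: -1264900/239 ≈ -5292.5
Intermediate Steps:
a(R) = -6 + 1/(5*(2 + R)) (a(R) = -6 + 1/(5*(R + (0 + 2))) = -6 + 1/(5*(R + 2)) = -6 + 1/(5*(2 + R)))
H(Z, c) = 5 + c (H(Z, c) = c + 5 = 5 + c)
B = 77 (B = 91 - (5 + 9) = 91 - 1*14 = 91 - 14 = 77)
x(k) = -239/20 (x(k) = 2*((-59 - 30*6)/(5*(2 + 6))) = 2*((⅕)*(-59 - 180)/8) = 2*((⅕)*(⅛)*(-239)) = 2*(-239/40) = -239/20)
g = -239/20 ≈ -11.950
63245/g = 63245/(-239/20) = 63245*(-20/239) = -1264900/239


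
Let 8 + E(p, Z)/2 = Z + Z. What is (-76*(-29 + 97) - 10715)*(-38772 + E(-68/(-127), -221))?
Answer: 630110376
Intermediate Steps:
E(p, Z) = -16 + 4*Z (E(p, Z) = -16 + 2*(Z + Z) = -16 + 2*(2*Z) = -16 + 4*Z)
(-76*(-29 + 97) - 10715)*(-38772 + E(-68/(-127), -221)) = (-76*(-29 + 97) - 10715)*(-38772 + (-16 + 4*(-221))) = (-76*68 - 10715)*(-38772 + (-16 - 884)) = (-5168 - 10715)*(-38772 - 900) = -15883*(-39672) = 630110376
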